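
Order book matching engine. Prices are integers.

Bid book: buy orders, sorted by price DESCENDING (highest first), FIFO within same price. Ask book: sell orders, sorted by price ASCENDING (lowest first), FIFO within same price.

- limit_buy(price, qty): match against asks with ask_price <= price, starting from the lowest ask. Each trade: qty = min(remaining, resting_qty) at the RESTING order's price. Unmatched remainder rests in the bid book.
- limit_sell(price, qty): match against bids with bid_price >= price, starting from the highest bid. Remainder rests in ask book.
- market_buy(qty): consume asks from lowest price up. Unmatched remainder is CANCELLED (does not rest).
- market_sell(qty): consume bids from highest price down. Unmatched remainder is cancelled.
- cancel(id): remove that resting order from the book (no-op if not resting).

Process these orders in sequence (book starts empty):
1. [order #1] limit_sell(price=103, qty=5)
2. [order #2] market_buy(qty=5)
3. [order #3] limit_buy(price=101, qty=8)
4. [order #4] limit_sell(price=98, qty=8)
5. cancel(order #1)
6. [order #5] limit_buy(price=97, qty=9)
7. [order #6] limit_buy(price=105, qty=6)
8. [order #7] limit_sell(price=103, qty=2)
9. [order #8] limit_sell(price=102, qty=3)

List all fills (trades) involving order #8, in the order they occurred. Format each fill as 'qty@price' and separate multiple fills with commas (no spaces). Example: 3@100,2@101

After op 1 [order #1] limit_sell(price=103, qty=5): fills=none; bids=[-] asks=[#1:5@103]
After op 2 [order #2] market_buy(qty=5): fills=#2x#1:5@103; bids=[-] asks=[-]
After op 3 [order #3] limit_buy(price=101, qty=8): fills=none; bids=[#3:8@101] asks=[-]
After op 4 [order #4] limit_sell(price=98, qty=8): fills=#3x#4:8@101; bids=[-] asks=[-]
After op 5 cancel(order #1): fills=none; bids=[-] asks=[-]
After op 6 [order #5] limit_buy(price=97, qty=9): fills=none; bids=[#5:9@97] asks=[-]
After op 7 [order #6] limit_buy(price=105, qty=6): fills=none; bids=[#6:6@105 #5:9@97] asks=[-]
After op 8 [order #7] limit_sell(price=103, qty=2): fills=#6x#7:2@105; bids=[#6:4@105 #5:9@97] asks=[-]
After op 9 [order #8] limit_sell(price=102, qty=3): fills=#6x#8:3@105; bids=[#6:1@105 #5:9@97] asks=[-]

Answer: 3@105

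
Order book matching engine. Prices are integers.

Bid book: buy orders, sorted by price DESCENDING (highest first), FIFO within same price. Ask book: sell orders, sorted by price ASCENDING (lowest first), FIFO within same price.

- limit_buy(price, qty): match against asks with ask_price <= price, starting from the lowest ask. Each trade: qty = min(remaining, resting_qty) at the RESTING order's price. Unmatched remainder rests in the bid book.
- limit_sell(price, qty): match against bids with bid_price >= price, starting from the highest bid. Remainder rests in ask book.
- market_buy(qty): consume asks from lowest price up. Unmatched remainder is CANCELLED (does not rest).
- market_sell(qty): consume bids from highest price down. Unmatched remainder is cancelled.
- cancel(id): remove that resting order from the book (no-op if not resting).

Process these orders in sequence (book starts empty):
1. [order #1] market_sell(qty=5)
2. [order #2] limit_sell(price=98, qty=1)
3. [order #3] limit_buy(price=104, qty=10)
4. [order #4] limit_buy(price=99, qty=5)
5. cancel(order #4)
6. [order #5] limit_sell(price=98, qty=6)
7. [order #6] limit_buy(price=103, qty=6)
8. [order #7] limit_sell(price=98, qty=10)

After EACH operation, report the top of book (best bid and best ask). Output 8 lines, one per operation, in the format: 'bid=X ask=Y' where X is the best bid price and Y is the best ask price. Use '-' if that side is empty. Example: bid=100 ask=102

Answer: bid=- ask=-
bid=- ask=98
bid=104 ask=-
bid=104 ask=-
bid=104 ask=-
bid=104 ask=-
bid=104 ask=-
bid=- ask=98

Derivation:
After op 1 [order #1] market_sell(qty=5): fills=none; bids=[-] asks=[-]
After op 2 [order #2] limit_sell(price=98, qty=1): fills=none; bids=[-] asks=[#2:1@98]
After op 3 [order #3] limit_buy(price=104, qty=10): fills=#3x#2:1@98; bids=[#3:9@104] asks=[-]
After op 4 [order #4] limit_buy(price=99, qty=5): fills=none; bids=[#3:9@104 #4:5@99] asks=[-]
After op 5 cancel(order #4): fills=none; bids=[#3:9@104] asks=[-]
After op 6 [order #5] limit_sell(price=98, qty=6): fills=#3x#5:6@104; bids=[#3:3@104] asks=[-]
After op 7 [order #6] limit_buy(price=103, qty=6): fills=none; bids=[#3:3@104 #6:6@103] asks=[-]
After op 8 [order #7] limit_sell(price=98, qty=10): fills=#3x#7:3@104 #6x#7:6@103; bids=[-] asks=[#7:1@98]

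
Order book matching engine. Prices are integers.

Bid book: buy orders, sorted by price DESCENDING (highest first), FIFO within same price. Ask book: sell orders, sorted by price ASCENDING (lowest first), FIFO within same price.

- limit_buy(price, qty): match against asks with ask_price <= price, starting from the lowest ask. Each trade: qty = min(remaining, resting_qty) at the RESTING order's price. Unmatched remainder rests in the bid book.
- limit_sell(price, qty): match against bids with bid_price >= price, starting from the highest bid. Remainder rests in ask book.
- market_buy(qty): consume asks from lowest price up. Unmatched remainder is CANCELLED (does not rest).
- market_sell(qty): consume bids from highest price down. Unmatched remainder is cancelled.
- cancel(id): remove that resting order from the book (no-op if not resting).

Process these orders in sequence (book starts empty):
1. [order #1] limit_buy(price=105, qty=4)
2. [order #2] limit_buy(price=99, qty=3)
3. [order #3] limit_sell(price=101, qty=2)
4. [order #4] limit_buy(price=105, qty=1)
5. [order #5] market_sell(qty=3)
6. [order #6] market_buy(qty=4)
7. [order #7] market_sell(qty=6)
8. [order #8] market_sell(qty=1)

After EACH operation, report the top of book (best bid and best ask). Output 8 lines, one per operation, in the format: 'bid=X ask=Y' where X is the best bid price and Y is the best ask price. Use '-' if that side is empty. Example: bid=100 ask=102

Answer: bid=105 ask=-
bid=105 ask=-
bid=105 ask=-
bid=105 ask=-
bid=99 ask=-
bid=99 ask=-
bid=- ask=-
bid=- ask=-

Derivation:
After op 1 [order #1] limit_buy(price=105, qty=4): fills=none; bids=[#1:4@105] asks=[-]
After op 2 [order #2] limit_buy(price=99, qty=3): fills=none; bids=[#1:4@105 #2:3@99] asks=[-]
After op 3 [order #3] limit_sell(price=101, qty=2): fills=#1x#3:2@105; bids=[#1:2@105 #2:3@99] asks=[-]
After op 4 [order #4] limit_buy(price=105, qty=1): fills=none; bids=[#1:2@105 #4:1@105 #2:3@99] asks=[-]
After op 5 [order #5] market_sell(qty=3): fills=#1x#5:2@105 #4x#5:1@105; bids=[#2:3@99] asks=[-]
After op 6 [order #6] market_buy(qty=4): fills=none; bids=[#2:3@99] asks=[-]
After op 7 [order #7] market_sell(qty=6): fills=#2x#7:3@99; bids=[-] asks=[-]
After op 8 [order #8] market_sell(qty=1): fills=none; bids=[-] asks=[-]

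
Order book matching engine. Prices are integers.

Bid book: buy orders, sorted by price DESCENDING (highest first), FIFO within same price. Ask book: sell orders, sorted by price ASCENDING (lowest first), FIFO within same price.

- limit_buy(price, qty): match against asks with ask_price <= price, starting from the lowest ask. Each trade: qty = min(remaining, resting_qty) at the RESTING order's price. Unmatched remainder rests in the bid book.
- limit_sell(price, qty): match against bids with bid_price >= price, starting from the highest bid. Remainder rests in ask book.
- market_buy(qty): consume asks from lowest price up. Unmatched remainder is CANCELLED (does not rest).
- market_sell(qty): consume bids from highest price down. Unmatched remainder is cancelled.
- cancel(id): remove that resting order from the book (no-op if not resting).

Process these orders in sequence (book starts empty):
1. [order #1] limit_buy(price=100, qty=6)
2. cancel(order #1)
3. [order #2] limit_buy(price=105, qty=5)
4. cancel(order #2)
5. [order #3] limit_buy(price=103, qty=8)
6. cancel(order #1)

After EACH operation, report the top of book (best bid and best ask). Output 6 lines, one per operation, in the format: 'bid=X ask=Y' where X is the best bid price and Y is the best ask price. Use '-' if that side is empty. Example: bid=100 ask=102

After op 1 [order #1] limit_buy(price=100, qty=6): fills=none; bids=[#1:6@100] asks=[-]
After op 2 cancel(order #1): fills=none; bids=[-] asks=[-]
After op 3 [order #2] limit_buy(price=105, qty=5): fills=none; bids=[#2:5@105] asks=[-]
After op 4 cancel(order #2): fills=none; bids=[-] asks=[-]
After op 5 [order #3] limit_buy(price=103, qty=8): fills=none; bids=[#3:8@103] asks=[-]
After op 6 cancel(order #1): fills=none; bids=[#3:8@103] asks=[-]

Answer: bid=100 ask=-
bid=- ask=-
bid=105 ask=-
bid=- ask=-
bid=103 ask=-
bid=103 ask=-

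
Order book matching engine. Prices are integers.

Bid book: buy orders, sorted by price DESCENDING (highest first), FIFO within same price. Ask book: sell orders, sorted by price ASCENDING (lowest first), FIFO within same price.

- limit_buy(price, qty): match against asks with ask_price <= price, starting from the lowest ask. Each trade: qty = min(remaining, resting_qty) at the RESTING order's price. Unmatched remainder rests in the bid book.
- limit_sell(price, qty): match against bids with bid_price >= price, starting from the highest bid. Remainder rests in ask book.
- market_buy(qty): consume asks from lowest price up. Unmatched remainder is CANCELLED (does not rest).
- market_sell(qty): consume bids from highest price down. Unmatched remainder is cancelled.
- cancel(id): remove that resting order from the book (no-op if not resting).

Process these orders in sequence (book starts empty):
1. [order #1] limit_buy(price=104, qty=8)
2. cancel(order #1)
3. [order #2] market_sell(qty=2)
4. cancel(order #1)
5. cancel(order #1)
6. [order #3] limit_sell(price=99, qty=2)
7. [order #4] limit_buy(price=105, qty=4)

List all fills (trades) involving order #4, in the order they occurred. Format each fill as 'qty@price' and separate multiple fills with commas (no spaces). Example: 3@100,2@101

After op 1 [order #1] limit_buy(price=104, qty=8): fills=none; bids=[#1:8@104] asks=[-]
After op 2 cancel(order #1): fills=none; bids=[-] asks=[-]
After op 3 [order #2] market_sell(qty=2): fills=none; bids=[-] asks=[-]
After op 4 cancel(order #1): fills=none; bids=[-] asks=[-]
After op 5 cancel(order #1): fills=none; bids=[-] asks=[-]
After op 6 [order #3] limit_sell(price=99, qty=2): fills=none; bids=[-] asks=[#3:2@99]
After op 7 [order #4] limit_buy(price=105, qty=4): fills=#4x#3:2@99; bids=[#4:2@105] asks=[-]

Answer: 2@99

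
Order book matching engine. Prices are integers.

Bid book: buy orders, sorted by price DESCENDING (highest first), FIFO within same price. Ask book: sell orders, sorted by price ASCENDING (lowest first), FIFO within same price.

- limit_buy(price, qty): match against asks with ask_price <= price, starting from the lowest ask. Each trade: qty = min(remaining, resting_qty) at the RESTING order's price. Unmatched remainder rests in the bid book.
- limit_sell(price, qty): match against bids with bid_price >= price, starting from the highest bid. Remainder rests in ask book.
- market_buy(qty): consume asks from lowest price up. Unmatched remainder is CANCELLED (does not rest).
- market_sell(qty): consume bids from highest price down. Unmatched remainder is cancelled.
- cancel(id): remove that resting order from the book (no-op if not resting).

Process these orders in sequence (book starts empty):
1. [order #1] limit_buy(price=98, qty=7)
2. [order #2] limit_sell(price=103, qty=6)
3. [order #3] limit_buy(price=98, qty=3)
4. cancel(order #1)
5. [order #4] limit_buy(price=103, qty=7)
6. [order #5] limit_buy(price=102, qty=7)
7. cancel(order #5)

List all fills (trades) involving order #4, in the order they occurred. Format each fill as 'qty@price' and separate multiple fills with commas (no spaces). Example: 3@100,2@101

After op 1 [order #1] limit_buy(price=98, qty=7): fills=none; bids=[#1:7@98] asks=[-]
After op 2 [order #2] limit_sell(price=103, qty=6): fills=none; bids=[#1:7@98] asks=[#2:6@103]
After op 3 [order #3] limit_buy(price=98, qty=3): fills=none; bids=[#1:7@98 #3:3@98] asks=[#2:6@103]
After op 4 cancel(order #1): fills=none; bids=[#3:3@98] asks=[#2:6@103]
After op 5 [order #4] limit_buy(price=103, qty=7): fills=#4x#2:6@103; bids=[#4:1@103 #3:3@98] asks=[-]
After op 6 [order #5] limit_buy(price=102, qty=7): fills=none; bids=[#4:1@103 #5:7@102 #3:3@98] asks=[-]
After op 7 cancel(order #5): fills=none; bids=[#4:1@103 #3:3@98] asks=[-]

Answer: 6@103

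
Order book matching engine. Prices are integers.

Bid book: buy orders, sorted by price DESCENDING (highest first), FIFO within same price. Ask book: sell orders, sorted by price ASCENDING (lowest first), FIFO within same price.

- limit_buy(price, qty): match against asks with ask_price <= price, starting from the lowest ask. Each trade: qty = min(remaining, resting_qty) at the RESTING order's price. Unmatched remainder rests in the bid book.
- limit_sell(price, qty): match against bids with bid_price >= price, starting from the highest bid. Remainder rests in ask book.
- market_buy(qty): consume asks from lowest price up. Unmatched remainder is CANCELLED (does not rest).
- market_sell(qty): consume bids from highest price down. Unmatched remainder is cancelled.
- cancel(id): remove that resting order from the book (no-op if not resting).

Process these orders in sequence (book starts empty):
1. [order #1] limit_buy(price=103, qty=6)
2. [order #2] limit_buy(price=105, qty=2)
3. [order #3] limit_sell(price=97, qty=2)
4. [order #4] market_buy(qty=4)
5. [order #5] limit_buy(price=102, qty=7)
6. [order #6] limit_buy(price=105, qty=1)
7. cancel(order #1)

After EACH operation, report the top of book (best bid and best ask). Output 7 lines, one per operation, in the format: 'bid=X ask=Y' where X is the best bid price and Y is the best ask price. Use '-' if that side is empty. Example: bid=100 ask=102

After op 1 [order #1] limit_buy(price=103, qty=6): fills=none; bids=[#1:6@103] asks=[-]
After op 2 [order #2] limit_buy(price=105, qty=2): fills=none; bids=[#2:2@105 #1:6@103] asks=[-]
After op 3 [order #3] limit_sell(price=97, qty=2): fills=#2x#3:2@105; bids=[#1:6@103] asks=[-]
After op 4 [order #4] market_buy(qty=4): fills=none; bids=[#1:6@103] asks=[-]
After op 5 [order #5] limit_buy(price=102, qty=7): fills=none; bids=[#1:6@103 #5:7@102] asks=[-]
After op 6 [order #6] limit_buy(price=105, qty=1): fills=none; bids=[#6:1@105 #1:6@103 #5:7@102] asks=[-]
After op 7 cancel(order #1): fills=none; bids=[#6:1@105 #5:7@102] asks=[-]

Answer: bid=103 ask=-
bid=105 ask=-
bid=103 ask=-
bid=103 ask=-
bid=103 ask=-
bid=105 ask=-
bid=105 ask=-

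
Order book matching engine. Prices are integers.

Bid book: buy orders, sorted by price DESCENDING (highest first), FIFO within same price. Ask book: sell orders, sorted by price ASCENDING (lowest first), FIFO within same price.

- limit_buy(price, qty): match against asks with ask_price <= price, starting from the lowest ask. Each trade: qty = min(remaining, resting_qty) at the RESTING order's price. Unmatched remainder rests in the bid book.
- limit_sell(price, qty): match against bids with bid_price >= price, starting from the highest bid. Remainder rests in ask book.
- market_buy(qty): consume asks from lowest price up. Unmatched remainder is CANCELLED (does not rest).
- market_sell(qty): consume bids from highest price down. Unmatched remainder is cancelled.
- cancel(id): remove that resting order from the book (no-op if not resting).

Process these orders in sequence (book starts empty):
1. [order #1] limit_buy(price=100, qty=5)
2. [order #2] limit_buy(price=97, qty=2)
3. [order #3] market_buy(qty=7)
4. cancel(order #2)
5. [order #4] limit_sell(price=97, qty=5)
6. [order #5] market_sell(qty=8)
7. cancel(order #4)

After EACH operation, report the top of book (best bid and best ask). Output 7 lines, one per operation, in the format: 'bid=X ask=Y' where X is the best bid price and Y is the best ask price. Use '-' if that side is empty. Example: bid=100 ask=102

After op 1 [order #1] limit_buy(price=100, qty=5): fills=none; bids=[#1:5@100] asks=[-]
After op 2 [order #2] limit_buy(price=97, qty=2): fills=none; bids=[#1:5@100 #2:2@97] asks=[-]
After op 3 [order #3] market_buy(qty=7): fills=none; bids=[#1:5@100 #2:2@97] asks=[-]
After op 4 cancel(order #2): fills=none; bids=[#1:5@100] asks=[-]
After op 5 [order #4] limit_sell(price=97, qty=5): fills=#1x#4:5@100; bids=[-] asks=[-]
After op 6 [order #5] market_sell(qty=8): fills=none; bids=[-] asks=[-]
After op 7 cancel(order #4): fills=none; bids=[-] asks=[-]

Answer: bid=100 ask=-
bid=100 ask=-
bid=100 ask=-
bid=100 ask=-
bid=- ask=-
bid=- ask=-
bid=- ask=-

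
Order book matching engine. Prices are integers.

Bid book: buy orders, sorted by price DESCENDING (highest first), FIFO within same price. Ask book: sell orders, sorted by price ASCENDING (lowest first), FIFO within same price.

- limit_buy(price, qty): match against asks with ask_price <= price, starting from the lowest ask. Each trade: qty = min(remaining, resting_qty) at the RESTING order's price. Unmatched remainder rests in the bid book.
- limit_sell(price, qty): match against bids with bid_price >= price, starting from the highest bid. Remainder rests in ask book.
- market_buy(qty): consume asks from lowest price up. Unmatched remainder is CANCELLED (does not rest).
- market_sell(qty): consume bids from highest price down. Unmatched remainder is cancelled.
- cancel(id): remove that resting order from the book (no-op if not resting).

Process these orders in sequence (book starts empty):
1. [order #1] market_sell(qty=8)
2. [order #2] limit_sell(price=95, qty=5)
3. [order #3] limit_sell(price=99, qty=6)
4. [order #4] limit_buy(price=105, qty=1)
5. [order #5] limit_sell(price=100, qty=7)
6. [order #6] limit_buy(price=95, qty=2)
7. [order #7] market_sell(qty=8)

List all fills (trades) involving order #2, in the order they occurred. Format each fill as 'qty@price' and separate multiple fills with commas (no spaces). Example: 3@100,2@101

Answer: 1@95,2@95

Derivation:
After op 1 [order #1] market_sell(qty=8): fills=none; bids=[-] asks=[-]
After op 2 [order #2] limit_sell(price=95, qty=5): fills=none; bids=[-] asks=[#2:5@95]
After op 3 [order #3] limit_sell(price=99, qty=6): fills=none; bids=[-] asks=[#2:5@95 #3:6@99]
After op 4 [order #4] limit_buy(price=105, qty=1): fills=#4x#2:1@95; bids=[-] asks=[#2:4@95 #3:6@99]
After op 5 [order #5] limit_sell(price=100, qty=7): fills=none; bids=[-] asks=[#2:4@95 #3:6@99 #5:7@100]
After op 6 [order #6] limit_buy(price=95, qty=2): fills=#6x#2:2@95; bids=[-] asks=[#2:2@95 #3:6@99 #5:7@100]
After op 7 [order #7] market_sell(qty=8): fills=none; bids=[-] asks=[#2:2@95 #3:6@99 #5:7@100]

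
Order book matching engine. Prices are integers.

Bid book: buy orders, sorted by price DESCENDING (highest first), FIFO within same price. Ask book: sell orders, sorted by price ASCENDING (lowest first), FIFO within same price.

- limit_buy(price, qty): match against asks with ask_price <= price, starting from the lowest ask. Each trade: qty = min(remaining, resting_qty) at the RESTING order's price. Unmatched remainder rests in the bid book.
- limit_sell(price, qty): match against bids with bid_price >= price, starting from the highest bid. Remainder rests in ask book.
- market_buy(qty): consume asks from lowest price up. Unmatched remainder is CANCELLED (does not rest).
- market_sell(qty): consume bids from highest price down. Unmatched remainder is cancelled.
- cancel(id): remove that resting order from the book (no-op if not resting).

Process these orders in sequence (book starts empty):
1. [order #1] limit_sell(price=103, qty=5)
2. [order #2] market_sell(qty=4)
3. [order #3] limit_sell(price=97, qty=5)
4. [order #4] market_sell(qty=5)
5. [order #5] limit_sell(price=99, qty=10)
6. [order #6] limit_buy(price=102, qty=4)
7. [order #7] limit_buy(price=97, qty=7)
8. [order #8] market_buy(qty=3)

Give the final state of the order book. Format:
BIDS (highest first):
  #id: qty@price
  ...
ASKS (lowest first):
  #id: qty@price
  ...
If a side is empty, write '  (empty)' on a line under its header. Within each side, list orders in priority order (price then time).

Answer: BIDS (highest first):
  #7: 6@97
ASKS (lowest first):
  #5: 7@99
  #1: 5@103

Derivation:
After op 1 [order #1] limit_sell(price=103, qty=5): fills=none; bids=[-] asks=[#1:5@103]
After op 2 [order #2] market_sell(qty=4): fills=none; bids=[-] asks=[#1:5@103]
After op 3 [order #3] limit_sell(price=97, qty=5): fills=none; bids=[-] asks=[#3:5@97 #1:5@103]
After op 4 [order #4] market_sell(qty=5): fills=none; bids=[-] asks=[#3:5@97 #1:5@103]
After op 5 [order #5] limit_sell(price=99, qty=10): fills=none; bids=[-] asks=[#3:5@97 #5:10@99 #1:5@103]
After op 6 [order #6] limit_buy(price=102, qty=4): fills=#6x#3:4@97; bids=[-] asks=[#3:1@97 #5:10@99 #1:5@103]
After op 7 [order #7] limit_buy(price=97, qty=7): fills=#7x#3:1@97; bids=[#7:6@97] asks=[#5:10@99 #1:5@103]
After op 8 [order #8] market_buy(qty=3): fills=#8x#5:3@99; bids=[#7:6@97] asks=[#5:7@99 #1:5@103]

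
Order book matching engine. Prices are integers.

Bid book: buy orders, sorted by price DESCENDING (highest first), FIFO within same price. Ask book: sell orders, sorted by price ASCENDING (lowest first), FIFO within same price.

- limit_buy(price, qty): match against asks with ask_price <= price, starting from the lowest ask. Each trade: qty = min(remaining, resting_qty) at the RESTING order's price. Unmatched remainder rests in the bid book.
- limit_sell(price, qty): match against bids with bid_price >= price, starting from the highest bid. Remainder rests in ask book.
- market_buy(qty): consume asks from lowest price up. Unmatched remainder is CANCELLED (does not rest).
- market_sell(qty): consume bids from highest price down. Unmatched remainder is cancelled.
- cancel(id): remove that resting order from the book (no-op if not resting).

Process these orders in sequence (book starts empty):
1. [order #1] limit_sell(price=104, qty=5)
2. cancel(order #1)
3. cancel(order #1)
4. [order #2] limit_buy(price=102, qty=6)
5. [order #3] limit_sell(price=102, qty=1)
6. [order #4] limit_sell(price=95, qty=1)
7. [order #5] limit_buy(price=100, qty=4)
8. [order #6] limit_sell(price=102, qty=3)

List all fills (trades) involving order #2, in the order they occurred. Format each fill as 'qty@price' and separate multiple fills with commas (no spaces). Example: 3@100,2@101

Answer: 1@102,1@102,3@102

Derivation:
After op 1 [order #1] limit_sell(price=104, qty=5): fills=none; bids=[-] asks=[#1:5@104]
After op 2 cancel(order #1): fills=none; bids=[-] asks=[-]
After op 3 cancel(order #1): fills=none; bids=[-] asks=[-]
After op 4 [order #2] limit_buy(price=102, qty=6): fills=none; bids=[#2:6@102] asks=[-]
After op 5 [order #3] limit_sell(price=102, qty=1): fills=#2x#3:1@102; bids=[#2:5@102] asks=[-]
After op 6 [order #4] limit_sell(price=95, qty=1): fills=#2x#4:1@102; bids=[#2:4@102] asks=[-]
After op 7 [order #5] limit_buy(price=100, qty=4): fills=none; bids=[#2:4@102 #5:4@100] asks=[-]
After op 8 [order #6] limit_sell(price=102, qty=3): fills=#2x#6:3@102; bids=[#2:1@102 #5:4@100] asks=[-]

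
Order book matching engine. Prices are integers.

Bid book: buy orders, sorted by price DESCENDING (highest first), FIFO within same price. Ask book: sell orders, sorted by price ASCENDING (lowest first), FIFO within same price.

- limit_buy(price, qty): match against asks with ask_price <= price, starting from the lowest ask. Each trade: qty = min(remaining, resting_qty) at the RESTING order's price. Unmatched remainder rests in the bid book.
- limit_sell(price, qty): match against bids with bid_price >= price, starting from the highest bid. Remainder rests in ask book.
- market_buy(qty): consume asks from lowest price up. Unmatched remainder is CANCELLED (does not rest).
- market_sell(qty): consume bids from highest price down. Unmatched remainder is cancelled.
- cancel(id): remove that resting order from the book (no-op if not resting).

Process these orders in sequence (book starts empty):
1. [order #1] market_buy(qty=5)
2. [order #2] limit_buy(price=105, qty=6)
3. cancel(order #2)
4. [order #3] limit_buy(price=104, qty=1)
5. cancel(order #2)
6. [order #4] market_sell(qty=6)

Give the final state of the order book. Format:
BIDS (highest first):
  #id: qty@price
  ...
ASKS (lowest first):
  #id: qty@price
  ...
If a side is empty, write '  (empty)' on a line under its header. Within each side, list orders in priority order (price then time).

Answer: BIDS (highest first):
  (empty)
ASKS (lowest first):
  (empty)

Derivation:
After op 1 [order #1] market_buy(qty=5): fills=none; bids=[-] asks=[-]
After op 2 [order #2] limit_buy(price=105, qty=6): fills=none; bids=[#2:6@105] asks=[-]
After op 3 cancel(order #2): fills=none; bids=[-] asks=[-]
After op 4 [order #3] limit_buy(price=104, qty=1): fills=none; bids=[#3:1@104] asks=[-]
After op 5 cancel(order #2): fills=none; bids=[#3:1@104] asks=[-]
After op 6 [order #4] market_sell(qty=6): fills=#3x#4:1@104; bids=[-] asks=[-]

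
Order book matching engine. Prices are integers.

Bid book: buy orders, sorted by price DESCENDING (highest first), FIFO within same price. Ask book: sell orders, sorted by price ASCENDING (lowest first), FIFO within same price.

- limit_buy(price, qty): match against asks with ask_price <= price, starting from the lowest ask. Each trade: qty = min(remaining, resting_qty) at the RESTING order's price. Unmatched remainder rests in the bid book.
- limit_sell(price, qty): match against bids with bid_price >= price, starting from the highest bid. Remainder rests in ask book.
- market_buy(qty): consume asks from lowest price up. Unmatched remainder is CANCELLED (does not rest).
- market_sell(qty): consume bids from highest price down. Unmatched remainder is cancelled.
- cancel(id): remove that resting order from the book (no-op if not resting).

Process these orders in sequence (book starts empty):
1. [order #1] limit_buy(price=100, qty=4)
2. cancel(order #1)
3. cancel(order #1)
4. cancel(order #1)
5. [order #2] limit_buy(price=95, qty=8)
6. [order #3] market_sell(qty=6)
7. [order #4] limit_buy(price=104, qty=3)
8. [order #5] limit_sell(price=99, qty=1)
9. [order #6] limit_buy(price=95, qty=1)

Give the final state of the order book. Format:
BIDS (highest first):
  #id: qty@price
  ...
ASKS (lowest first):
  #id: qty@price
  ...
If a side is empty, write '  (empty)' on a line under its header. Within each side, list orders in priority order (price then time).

After op 1 [order #1] limit_buy(price=100, qty=4): fills=none; bids=[#1:4@100] asks=[-]
After op 2 cancel(order #1): fills=none; bids=[-] asks=[-]
After op 3 cancel(order #1): fills=none; bids=[-] asks=[-]
After op 4 cancel(order #1): fills=none; bids=[-] asks=[-]
After op 5 [order #2] limit_buy(price=95, qty=8): fills=none; bids=[#2:8@95] asks=[-]
After op 6 [order #3] market_sell(qty=6): fills=#2x#3:6@95; bids=[#2:2@95] asks=[-]
After op 7 [order #4] limit_buy(price=104, qty=3): fills=none; bids=[#4:3@104 #2:2@95] asks=[-]
After op 8 [order #5] limit_sell(price=99, qty=1): fills=#4x#5:1@104; bids=[#4:2@104 #2:2@95] asks=[-]
After op 9 [order #6] limit_buy(price=95, qty=1): fills=none; bids=[#4:2@104 #2:2@95 #6:1@95] asks=[-]

Answer: BIDS (highest first):
  #4: 2@104
  #2: 2@95
  #6: 1@95
ASKS (lowest first):
  (empty)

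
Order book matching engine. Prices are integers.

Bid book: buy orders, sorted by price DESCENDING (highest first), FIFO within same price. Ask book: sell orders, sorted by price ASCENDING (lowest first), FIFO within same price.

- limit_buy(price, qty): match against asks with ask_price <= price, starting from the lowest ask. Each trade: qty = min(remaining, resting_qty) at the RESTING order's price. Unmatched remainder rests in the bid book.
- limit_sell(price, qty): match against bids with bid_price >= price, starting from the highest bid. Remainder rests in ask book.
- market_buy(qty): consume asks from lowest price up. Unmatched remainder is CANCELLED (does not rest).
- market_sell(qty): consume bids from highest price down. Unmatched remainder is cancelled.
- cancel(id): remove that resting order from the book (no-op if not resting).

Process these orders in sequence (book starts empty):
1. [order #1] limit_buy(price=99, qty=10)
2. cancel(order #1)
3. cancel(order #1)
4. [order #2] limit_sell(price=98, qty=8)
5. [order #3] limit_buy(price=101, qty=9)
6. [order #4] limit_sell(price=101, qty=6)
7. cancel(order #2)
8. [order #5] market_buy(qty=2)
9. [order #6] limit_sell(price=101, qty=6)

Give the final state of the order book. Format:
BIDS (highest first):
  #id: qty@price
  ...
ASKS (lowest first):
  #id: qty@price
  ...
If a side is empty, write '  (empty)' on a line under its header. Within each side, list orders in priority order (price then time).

Answer: BIDS (highest first):
  (empty)
ASKS (lowest first):
  #4: 3@101
  #6: 6@101

Derivation:
After op 1 [order #1] limit_buy(price=99, qty=10): fills=none; bids=[#1:10@99] asks=[-]
After op 2 cancel(order #1): fills=none; bids=[-] asks=[-]
After op 3 cancel(order #1): fills=none; bids=[-] asks=[-]
After op 4 [order #2] limit_sell(price=98, qty=8): fills=none; bids=[-] asks=[#2:8@98]
After op 5 [order #3] limit_buy(price=101, qty=9): fills=#3x#2:8@98; bids=[#3:1@101] asks=[-]
After op 6 [order #4] limit_sell(price=101, qty=6): fills=#3x#4:1@101; bids=[-] asks=[#4:5@101]
After op 7 cancel(order #2): fills=none; bids=[-] asks=[#4:5@101]
After op 8 [order #5] market_buy(qty=2): fills=#5x#4:2@101; bids=[-] asks=[#4:3@101]
After op 9 [order #6] limit_sell(price=101, qty=6): fills=none; bids=[-] asks=[#4:3@101 #6:6@101]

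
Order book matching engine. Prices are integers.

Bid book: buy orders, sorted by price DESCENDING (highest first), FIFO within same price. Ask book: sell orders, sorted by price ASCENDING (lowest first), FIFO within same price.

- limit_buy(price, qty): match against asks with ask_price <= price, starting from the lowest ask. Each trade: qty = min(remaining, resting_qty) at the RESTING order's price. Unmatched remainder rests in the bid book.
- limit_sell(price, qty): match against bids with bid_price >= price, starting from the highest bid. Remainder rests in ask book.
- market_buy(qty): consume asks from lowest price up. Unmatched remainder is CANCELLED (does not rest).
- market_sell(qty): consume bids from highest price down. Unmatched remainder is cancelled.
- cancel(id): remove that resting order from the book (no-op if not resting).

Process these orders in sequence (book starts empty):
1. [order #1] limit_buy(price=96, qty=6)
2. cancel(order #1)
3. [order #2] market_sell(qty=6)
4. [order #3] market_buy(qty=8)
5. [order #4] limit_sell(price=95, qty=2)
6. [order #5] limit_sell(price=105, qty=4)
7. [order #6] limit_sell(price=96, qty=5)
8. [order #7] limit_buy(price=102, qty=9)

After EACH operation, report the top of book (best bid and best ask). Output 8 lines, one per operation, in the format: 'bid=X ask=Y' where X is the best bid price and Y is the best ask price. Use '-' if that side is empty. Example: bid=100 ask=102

After op 1 [order #1] limit_buy(price=96, qty=6): fills=none; bids=[#1:6@96] asks=[-]
After op 2 cancel(order #1): fills=none; bids=[-] asks=[-]
After op 3 [order #2] market_sell(qty=6): fills=none; bids=[-] asks=[-]
After op 4 [order #3] market_buy(qty=8): fills=none; bids=[-] asks=[-]
After op 5 [order #4] limit_sell(price=95, qty=2): fills=none; bids=[-] asks=[#4:2@95]
After op 6 [order #5] limit_sell(price=105, qty=4): fills=none; bids=[-] asks=[#4:2@95 #5:4@105]
After op 7 [order #6] limit_sell(price=96, qty=5): fills=none; bids=[-] asks=[#4:2@95 #6:5@96 #5:4@105]
After op 8 [order #7] limit_buy(price=102, qty=9): fills=#7x#4:2@95 #7x#6:5@96; bids=[#7:2@102] asks=[#5:4@105]

Answer: bid=96 ask=-
bid=- ask=-
bid=- ask=-
bid=- ask=-
bid=- ask=95
bid=- ask=95
bid=- ask=95
bid=102 ask=105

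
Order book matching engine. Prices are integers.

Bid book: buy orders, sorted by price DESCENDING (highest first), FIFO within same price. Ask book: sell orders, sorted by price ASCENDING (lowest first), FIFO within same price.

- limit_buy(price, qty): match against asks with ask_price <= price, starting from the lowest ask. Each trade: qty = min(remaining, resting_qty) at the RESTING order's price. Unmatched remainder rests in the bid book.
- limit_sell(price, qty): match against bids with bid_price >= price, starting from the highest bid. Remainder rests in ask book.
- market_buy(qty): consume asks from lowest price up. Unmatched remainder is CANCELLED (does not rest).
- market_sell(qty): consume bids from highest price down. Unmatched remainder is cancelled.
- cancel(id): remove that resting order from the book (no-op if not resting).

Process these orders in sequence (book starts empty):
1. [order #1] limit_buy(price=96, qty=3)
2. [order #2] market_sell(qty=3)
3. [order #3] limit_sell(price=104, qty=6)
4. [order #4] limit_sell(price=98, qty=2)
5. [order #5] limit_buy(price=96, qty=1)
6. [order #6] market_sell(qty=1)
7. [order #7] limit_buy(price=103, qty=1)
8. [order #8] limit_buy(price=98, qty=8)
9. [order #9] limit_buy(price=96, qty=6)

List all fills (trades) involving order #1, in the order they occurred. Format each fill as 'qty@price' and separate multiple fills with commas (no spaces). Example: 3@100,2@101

After op 1 [order #1] limit_buy(price=96, qty=3): fills=none; bids=[#1:3@96] asks=[-]
After op 2 [order #2] market_sell(qty=3): fills=#1x#2:3@96; bids=[-] asks=[-]
After op 3 [order #3] limit_sell(price=104, qty=6): fills=none; bids=[-] asks=[#3:6@104]
After op 4 [order #4] limit_sell(price=98, qty=2): fills=none; bids=[-] asks=[#4:2@98 #3:6@104]
After op 5 [order #5] limit_buy(price=96, qty=1): fills=none; bids=[#5:1@96] asks=[#4:2@98 #3:6@104]
After op 6 [order #6] market_sell(qty=1): fills=#5x#6:1@96; bids=[-] asks=[#4:2@98 #3:6@104]
After op 7 [order #7] limit_buy(price=103, qty=1): fills=#7x#4:1@98; bids=[-] asks=[#4:1@98 #3:6@104]
After op 8 [order #8] limit_buy(price=98, qty=8): fills=#8x#4:1@98; bids=[#8:7@98] asks=[#3:6@104]
After op 9 [order #9] limit_buy(price=96, qty=6): fills=none; bids=[#8:7@98 #9:6@96] asks=[#3:6@104]

Answer: 3@96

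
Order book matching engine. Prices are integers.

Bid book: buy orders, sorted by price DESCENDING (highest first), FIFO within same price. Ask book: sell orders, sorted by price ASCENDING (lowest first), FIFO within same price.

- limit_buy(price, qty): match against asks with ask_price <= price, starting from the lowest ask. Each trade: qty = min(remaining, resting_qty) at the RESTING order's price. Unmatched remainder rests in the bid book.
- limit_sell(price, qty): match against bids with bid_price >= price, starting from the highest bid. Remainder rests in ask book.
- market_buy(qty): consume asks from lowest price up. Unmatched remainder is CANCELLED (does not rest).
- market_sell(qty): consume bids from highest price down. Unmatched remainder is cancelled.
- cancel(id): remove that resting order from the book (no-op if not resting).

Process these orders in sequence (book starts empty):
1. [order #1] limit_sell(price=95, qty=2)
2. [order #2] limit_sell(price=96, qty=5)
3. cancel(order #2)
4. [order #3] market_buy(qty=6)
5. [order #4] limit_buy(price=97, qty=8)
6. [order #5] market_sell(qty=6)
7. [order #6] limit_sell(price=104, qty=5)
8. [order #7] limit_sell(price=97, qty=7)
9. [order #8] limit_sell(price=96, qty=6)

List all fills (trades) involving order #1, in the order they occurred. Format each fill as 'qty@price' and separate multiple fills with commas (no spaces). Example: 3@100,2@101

After op 1 [order #1] limit_sell(price=95, qty=2): fills=none; bids=[-] asks=[#1:2@95]
After op 2 [order #2] limit_sell(price=96, qty=5): fills=none; bids=[-] asks=[#1:2@95 #2:5@96]
After op 3 cancel(order #2): fills=none; bids=[-] asks=[#1:2@95]
After op 4 [order #3] market_buy(qty=6): fills=#3x#1:2@95; bids=[-] asks=[-]
After op 5 [order #4] limit_buy(price=97, qty=8): fills=none; bids=[#4:8@97] asks=[-]
After op 6 [order #5] market_sell(qty=6): fills=#4x#5:6@97; bids=[#4:2@97] asks=[-]
After op 7 [order #6] limit_sell(price=104, qty=5): fills=none; bids=[#4:2@97] asks=[#6:5@104]
After op 8 [order #7] limit_sell(price=97, qty=7): fills=#4x#7:2@97; bids=[-] asks=[#7:5@97 #6:5@104]
After op 9 [order #8] limit_sell(price=96, qty=6): fills=none; bids=[-] asks=[#8:6@96 #7:5@97 #6:5@104]

Answer: 2@95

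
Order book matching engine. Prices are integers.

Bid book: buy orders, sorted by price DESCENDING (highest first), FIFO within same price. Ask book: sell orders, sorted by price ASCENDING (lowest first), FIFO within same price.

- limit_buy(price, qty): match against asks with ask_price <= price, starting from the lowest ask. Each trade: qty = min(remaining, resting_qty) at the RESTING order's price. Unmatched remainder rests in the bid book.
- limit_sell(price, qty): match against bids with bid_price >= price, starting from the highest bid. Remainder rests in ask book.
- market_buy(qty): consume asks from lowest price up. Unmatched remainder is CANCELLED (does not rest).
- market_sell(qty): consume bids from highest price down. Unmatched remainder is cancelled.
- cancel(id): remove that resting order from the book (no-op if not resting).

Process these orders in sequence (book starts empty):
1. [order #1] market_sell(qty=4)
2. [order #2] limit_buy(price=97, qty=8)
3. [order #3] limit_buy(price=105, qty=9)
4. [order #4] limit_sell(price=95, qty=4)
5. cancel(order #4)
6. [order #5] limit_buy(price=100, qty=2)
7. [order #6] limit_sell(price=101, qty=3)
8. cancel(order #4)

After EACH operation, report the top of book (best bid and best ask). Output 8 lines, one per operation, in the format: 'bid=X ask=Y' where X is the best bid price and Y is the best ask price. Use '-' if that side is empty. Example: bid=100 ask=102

Answer: bid=- ask=-
bid=97 ask=-
bid=105 ask=-
bid=105 ask=-
bid=105 ask=-
bid=105 ask=-
bid=105 ask=-
bid=105 ask=-

Derivation:
After op 1 [order #1] market_sell(qty=4): fills=none; bids=[-] asks=[-]
After op 2 [order #2] limit_buy(price=97, qty=8): fills=none; bids=[#2:8@97] asks=[-]
After op 3 [order #3] limit_buy(price=105, qty=9): fills=none; bids=[#3:9@105 #2:8@97] asks=[-]
After op 4 [order #4] limit_sell(price=95, qty=4): fills=#3x#4:4@105; bids=[#3:5@105 #2:8@97] asks=[-]
After op 5 cancel(order #4): fills=none; bids=[#3:5@105 #2:8@97] asks=[-]
After op 6 [order #5] limit_buy(price=100, qty=2): fills=none; bids=[#3:5@105 #5:2@100 #2:8@97] asks=[-]
After op 7 [order #6] limit_sell(price=101, qty=3): fills=#3x#6:3@105; bids=[#3:2@105 #5:2@100 #2:8@97] asks=[-]
After op 8 cancel(order #4): fills=none; bids=[#3:2@105 #5:2@100 #2:8@97] asks=[-]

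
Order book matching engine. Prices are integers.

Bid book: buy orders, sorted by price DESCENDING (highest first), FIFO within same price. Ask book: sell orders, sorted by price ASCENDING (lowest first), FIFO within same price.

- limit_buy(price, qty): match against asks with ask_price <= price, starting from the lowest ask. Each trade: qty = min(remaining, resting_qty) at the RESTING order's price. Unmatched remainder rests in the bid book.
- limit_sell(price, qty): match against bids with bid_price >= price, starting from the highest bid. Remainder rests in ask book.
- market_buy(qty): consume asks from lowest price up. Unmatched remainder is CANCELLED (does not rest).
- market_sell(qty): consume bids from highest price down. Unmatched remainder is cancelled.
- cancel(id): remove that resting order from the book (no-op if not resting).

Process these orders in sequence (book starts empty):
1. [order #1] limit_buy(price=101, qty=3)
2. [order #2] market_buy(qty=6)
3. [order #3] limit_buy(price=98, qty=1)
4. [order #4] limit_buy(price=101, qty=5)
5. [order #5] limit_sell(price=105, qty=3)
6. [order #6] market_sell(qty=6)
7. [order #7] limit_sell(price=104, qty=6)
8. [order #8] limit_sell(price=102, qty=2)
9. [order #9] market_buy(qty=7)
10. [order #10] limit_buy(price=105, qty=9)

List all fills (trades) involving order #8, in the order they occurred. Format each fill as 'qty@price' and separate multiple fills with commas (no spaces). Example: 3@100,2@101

After op 1 [order #1] limit_buy(price=101, qty=3): fills=none; bids=[#1:3@101] asks=[-]
After op 2 [order #2] market_buy(qty=6): fills=none; bids=[#1:3@101] asks=[-]
After op 3 [order #3] limit_buy(price=98, qty=1): fills=none; bids=[#1:3@101 #3:1@98] asks=[-]
After op 4 [order #4] limit_buy(price=101, qty=5): fills=none; bids=[#1:3@101 #4:5@101 #3:1@98] asks=[-]
After op 5 [order #5] limit_sell(price=105, qty=3): fills=none; bids=[#1:3@101 #4:5@101 #3:1@98] asks=[#5:3@105]
After op 6 [order #6] market_sell(qty=6): fills=#1x#6:3@101 #4x#6:3@101; bids=[#4:2@101 #3:1@98] asks=[#5:3@105]
After op 7 [order #7] limit_sell(price=104, qty=6): fills=none; bids=[#4:2@101 #3:1@98] asks=[#7:6@104 #5:3@105]
After op 8 [order #8] limit_sell(price=102, qty=2): fills=none; bids=[#4:2@101 #3:1@98] asks=[#8:2@102 #7:6@104 #5:3@105]
After op 9 [order #9] market_buy(qty=7): fills=#9x#8:2@102 #9x#7:5@104; bids=[#4:2@101 #3:1@98] asks=[#7:1@104 #5:3@105]
After op 10 [order #10] limit_buy(price=105, qty=9): fills=#10x#7:1@104 #10x#5:3@105; bids=[#10:5@105 #4:2@101 #3:1@98] asks=[-]

Answer: 2@102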